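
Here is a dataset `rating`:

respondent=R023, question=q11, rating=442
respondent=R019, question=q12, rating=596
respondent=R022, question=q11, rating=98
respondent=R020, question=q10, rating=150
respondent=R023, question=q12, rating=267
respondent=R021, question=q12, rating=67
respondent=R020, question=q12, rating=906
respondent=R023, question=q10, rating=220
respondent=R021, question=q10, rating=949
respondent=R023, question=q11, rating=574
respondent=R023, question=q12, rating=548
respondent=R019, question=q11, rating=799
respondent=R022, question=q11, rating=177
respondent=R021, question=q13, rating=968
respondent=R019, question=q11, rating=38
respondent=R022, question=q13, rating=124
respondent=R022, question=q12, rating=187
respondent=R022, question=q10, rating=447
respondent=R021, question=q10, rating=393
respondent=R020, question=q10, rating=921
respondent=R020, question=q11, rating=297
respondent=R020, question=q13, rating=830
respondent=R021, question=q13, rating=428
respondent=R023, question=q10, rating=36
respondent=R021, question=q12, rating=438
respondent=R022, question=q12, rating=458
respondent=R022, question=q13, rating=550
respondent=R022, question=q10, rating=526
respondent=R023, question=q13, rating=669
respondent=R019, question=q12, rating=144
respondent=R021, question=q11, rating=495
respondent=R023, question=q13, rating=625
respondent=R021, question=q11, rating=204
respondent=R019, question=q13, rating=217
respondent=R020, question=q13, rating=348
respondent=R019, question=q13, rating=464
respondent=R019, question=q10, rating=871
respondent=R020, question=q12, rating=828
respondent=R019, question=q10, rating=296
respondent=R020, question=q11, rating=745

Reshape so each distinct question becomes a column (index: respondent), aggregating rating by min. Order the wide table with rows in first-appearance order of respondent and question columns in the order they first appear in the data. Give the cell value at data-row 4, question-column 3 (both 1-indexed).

With rows in first-appearance order of respondent, row 4 is respondent=R020. question columns in first-appearance order: q11, q12, q10, q13; column 3 is q10.
Long rows with respondent=R020, question=q10: min(150, 921) = 150.

150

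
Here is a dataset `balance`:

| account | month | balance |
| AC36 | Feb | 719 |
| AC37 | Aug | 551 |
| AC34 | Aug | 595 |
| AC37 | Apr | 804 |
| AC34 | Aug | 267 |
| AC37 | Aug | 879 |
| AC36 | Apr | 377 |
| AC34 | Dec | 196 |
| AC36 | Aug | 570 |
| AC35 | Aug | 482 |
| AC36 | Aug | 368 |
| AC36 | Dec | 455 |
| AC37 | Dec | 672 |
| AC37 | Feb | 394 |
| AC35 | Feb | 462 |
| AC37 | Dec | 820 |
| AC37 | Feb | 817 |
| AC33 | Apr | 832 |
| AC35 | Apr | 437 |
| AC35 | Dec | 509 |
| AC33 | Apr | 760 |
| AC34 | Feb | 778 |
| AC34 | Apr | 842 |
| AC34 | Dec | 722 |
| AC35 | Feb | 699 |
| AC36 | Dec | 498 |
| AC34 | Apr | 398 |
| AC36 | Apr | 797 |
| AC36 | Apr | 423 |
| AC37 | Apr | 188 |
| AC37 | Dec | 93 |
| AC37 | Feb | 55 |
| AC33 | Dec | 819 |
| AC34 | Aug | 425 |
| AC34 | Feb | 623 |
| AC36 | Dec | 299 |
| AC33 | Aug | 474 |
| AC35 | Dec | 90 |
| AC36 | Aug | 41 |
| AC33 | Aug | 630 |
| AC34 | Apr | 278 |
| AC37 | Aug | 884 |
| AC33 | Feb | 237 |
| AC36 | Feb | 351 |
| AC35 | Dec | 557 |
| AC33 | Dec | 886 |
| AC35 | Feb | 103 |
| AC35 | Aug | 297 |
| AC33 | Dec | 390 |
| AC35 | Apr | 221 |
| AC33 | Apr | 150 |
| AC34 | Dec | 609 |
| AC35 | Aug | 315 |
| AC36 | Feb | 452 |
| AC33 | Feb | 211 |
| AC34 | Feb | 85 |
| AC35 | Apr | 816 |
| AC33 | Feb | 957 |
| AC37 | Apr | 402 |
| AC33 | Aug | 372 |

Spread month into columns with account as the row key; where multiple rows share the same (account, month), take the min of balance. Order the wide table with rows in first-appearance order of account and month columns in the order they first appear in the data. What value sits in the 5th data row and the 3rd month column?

150

With rows in first-appearance order of account, row 5 is account=AC33. month columns in first-appearance order: Feb, Aug, Apr, Dec; column 3 is Apr.
Long rows with account=AC33, month=Apr: min(832, 760, 150) = 150.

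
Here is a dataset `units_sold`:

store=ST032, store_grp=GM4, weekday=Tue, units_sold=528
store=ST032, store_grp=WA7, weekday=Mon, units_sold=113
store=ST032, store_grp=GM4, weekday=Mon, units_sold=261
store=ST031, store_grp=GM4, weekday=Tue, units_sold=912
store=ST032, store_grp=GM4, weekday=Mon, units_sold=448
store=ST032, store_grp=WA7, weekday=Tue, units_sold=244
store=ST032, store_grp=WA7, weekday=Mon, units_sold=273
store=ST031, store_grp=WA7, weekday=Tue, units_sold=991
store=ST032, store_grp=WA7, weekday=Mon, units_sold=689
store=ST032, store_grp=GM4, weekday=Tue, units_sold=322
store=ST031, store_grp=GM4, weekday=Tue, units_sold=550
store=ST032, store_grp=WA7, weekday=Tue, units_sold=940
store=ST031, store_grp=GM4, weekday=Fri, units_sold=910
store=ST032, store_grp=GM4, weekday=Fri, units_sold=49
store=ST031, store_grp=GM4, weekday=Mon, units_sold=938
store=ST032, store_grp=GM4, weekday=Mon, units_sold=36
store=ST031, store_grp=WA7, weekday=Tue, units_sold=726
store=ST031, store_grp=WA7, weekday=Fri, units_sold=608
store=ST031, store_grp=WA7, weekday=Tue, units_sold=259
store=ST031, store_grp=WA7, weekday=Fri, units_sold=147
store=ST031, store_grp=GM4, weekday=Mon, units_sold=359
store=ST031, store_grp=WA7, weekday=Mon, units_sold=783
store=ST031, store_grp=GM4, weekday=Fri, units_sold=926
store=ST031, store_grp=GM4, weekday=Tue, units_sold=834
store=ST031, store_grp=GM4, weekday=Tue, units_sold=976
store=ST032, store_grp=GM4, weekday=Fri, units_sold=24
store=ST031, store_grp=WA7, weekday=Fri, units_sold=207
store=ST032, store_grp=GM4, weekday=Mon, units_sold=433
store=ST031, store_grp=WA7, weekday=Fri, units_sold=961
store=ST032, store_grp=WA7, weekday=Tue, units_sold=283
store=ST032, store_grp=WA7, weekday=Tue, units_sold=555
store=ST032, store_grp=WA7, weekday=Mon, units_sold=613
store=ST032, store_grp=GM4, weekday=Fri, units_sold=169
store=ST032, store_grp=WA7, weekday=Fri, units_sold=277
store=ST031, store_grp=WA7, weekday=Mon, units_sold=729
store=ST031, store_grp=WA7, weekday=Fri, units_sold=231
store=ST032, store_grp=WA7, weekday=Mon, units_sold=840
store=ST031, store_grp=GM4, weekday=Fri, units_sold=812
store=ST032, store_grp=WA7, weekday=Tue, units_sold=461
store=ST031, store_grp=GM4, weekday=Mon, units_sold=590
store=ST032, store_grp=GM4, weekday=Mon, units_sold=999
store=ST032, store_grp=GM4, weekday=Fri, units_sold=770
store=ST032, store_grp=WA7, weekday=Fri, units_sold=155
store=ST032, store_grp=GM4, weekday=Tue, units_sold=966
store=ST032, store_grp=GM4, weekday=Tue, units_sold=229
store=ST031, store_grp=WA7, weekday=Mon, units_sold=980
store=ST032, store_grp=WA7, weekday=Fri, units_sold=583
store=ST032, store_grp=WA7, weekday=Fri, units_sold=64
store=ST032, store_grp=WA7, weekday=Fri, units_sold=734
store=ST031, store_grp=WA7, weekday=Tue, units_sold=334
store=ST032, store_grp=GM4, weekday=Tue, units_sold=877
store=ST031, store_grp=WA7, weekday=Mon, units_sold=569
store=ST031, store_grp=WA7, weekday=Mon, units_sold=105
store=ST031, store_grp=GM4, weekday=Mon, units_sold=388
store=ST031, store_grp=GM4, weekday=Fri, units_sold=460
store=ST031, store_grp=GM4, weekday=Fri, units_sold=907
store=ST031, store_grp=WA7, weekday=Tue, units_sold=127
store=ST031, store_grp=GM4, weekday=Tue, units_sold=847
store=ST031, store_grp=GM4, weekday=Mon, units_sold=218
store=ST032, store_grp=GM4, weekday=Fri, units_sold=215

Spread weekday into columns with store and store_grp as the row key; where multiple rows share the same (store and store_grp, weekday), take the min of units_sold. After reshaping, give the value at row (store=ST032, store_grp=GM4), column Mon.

36

Rows with store=ST032, store_grp=GM4 and weekday=Mon: units_sold values are 261, 448, 36, 433, 999.
min(261, 448, 36, 433, 999) = 36.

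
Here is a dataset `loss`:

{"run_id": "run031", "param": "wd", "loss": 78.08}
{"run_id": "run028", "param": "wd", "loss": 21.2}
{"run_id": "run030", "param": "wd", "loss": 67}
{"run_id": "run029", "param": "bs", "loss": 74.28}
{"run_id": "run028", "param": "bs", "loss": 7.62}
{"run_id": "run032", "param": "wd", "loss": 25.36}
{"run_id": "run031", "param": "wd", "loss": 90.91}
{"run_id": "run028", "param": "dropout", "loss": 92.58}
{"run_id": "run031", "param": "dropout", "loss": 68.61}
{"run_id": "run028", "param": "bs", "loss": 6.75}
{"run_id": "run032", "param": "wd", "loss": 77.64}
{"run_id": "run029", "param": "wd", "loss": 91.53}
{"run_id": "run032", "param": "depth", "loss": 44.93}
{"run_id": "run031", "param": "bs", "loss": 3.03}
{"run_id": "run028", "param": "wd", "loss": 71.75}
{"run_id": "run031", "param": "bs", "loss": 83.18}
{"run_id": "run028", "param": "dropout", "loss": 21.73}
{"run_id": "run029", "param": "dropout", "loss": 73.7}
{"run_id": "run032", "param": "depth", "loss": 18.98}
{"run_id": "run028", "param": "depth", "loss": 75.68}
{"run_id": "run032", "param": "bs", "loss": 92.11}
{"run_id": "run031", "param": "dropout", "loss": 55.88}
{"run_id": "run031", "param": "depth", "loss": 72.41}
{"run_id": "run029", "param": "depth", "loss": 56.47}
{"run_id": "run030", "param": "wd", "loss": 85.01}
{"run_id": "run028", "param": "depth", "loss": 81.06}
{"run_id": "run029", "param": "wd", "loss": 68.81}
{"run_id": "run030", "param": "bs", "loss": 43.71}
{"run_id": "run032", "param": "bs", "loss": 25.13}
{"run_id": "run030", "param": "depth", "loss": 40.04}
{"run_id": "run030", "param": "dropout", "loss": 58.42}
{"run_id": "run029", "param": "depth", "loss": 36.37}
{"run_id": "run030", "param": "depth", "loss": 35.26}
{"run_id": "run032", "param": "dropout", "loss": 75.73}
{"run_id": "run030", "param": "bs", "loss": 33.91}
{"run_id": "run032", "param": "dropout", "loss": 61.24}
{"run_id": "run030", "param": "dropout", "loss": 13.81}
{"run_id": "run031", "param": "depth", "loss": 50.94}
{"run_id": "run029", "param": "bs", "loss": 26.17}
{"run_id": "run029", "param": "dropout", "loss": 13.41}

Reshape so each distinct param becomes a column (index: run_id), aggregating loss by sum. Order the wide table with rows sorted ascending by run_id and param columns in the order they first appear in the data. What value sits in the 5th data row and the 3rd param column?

136.97

With rows sorted ascending by run_id, row 5 is run_id=run032. param columns in first-appearance order: wd, bs, dropout, depth; column 3 is dropout.
Long rows with run_id=run032, param=dropout: 75.73 + 61.24 = 136.97.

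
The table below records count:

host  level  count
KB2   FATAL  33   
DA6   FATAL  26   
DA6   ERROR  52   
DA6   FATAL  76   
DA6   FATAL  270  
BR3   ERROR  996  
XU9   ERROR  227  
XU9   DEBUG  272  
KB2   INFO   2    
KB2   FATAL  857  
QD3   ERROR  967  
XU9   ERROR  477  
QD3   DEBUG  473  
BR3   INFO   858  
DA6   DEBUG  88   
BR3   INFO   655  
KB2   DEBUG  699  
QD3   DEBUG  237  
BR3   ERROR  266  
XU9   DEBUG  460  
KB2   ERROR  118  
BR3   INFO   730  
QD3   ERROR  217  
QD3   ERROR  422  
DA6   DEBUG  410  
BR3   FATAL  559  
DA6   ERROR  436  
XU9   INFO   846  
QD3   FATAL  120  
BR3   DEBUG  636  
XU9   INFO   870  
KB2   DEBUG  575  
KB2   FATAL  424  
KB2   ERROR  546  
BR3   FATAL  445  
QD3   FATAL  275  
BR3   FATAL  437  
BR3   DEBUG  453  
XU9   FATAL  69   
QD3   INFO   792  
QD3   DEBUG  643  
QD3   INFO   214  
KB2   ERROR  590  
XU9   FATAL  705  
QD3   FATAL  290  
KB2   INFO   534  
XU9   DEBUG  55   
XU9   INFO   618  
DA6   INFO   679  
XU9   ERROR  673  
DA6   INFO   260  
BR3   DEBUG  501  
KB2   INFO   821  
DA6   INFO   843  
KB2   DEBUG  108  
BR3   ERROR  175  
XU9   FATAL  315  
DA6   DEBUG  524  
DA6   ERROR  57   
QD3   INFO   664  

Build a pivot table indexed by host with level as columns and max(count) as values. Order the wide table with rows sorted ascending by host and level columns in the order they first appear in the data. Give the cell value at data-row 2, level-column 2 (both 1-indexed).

With rows sorted ascending by host, row 2 is host=DA6. level columns in first-appearance order: FATAL, ERROR, DEBUG, INFO; column 2 is ERROR.
Long rows with host=DA6, level=ERROR: max(52, 436, 57) = 436.

436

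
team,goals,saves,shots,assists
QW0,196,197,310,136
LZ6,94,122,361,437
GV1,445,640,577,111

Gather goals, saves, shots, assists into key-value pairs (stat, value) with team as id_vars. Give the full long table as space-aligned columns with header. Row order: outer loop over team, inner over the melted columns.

team  stat     value
QW0   goals    196  
QW0   saves    197  
QW0   shots    310  
QW0   assists  136  
LZ6   goals    94   
LZ6   saves    122  
LZ6   shots    361  
LZ6   assists  437  
GV1   goals    445  
GV1   saves    640  
GV1   shots    577  
GV1   assists  111  

Each (team, column) pair becomes one row: 3 × 4 = 12 rows.
For example, (QW0, goals) → value=196.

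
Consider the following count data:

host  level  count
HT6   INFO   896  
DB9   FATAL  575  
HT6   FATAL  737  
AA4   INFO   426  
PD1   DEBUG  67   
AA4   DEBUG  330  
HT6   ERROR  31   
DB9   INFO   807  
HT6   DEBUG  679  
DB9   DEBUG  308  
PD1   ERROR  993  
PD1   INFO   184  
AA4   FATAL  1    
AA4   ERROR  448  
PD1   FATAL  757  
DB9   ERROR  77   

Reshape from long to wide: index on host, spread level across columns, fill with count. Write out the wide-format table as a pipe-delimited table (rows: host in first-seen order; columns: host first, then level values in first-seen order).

| host | INFO | FATAL | DEBUG | ERROR |
| HT6 | 896 | 737 | 679 | 31 |
| DB9 | 807 | 575 | 308 | 77 |
| AA4 | 426 | 1 | 330 | 448 |
| PD1 | 184 | 757 | 67 | 993 |

Columns: host plus the 4 distinct level values (INFO, FATAL, DEBUG, ERROR).
For example, row HT6 column INFO takes count=896 from the long row (HT6, INFO).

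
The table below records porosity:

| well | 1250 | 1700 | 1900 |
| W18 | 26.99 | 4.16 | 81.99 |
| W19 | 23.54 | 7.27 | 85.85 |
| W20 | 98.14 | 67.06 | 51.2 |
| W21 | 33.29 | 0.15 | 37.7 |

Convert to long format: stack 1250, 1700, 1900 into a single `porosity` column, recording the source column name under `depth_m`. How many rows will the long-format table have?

4 well values × 3 melted columns = 12 rows.

12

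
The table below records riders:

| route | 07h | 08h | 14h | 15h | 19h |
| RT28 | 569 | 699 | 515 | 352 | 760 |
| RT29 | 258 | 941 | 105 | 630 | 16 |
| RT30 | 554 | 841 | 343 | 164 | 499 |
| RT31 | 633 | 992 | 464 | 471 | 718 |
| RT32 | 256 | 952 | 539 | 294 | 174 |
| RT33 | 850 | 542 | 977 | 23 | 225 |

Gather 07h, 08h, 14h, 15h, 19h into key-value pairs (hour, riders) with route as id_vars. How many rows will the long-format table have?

6 route values × 5 melted columns = 30 rows.

30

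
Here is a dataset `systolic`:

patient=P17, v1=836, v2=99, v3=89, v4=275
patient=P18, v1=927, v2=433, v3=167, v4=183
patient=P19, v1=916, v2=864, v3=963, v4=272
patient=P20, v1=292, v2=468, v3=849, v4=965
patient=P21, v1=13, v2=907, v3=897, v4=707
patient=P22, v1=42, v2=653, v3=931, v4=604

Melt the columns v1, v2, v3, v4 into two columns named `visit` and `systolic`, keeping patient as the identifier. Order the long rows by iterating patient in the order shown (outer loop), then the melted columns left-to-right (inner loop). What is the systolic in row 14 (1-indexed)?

468

24 rows total (6 × 4). Row 14: index ⌊(14-1)/4⌋ = 3 into patient → P20; (14-1) mod 4 = 1 into the melted columns → v2.
So row 14 is (P20, v2, 468); systolic = 468.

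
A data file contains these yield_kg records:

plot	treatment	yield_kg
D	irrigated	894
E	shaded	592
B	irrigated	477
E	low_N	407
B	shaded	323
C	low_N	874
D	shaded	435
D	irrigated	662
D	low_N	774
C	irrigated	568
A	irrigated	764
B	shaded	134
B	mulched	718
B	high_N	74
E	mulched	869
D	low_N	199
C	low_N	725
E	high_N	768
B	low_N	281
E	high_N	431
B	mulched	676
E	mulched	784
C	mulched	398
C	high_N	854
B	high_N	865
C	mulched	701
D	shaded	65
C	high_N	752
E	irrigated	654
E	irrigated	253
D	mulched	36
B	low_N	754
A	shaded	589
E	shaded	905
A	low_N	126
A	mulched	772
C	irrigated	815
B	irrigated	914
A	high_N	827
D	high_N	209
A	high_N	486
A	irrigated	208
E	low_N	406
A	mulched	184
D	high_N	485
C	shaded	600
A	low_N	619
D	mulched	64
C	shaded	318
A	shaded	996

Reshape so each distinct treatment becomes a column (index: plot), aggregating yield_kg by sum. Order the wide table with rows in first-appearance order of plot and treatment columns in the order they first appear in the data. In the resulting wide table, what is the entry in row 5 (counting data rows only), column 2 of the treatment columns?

With rows in first-appearance order of plot, row 5 is plot=A. treatment columns in first-appearance order: irrigated, shaded, low_N, mulched, high_N; column 2 is shaded.
Long rows with plot=A, treatment=shaded: 589 + 996 = 1585.

1585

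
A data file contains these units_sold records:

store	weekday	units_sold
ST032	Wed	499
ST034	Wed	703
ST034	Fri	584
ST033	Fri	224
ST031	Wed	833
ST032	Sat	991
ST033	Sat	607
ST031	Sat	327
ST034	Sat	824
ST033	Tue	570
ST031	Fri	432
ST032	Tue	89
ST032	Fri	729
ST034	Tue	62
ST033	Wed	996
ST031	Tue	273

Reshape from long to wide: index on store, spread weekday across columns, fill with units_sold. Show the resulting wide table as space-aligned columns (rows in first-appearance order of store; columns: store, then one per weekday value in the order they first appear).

Columns: store plus the 4 distinct weekday values (Wed, Fri, Sat, Tue).
For example, row ST032 column Wed takes units_sold=499 from the long row (ST032, Wed).

store  Wed  Fri  Sat  Tue
ST032  499  729  991  89 
ST034  703  584  824  62 
ST033  996  224  607  570
ST031  833  432  327  273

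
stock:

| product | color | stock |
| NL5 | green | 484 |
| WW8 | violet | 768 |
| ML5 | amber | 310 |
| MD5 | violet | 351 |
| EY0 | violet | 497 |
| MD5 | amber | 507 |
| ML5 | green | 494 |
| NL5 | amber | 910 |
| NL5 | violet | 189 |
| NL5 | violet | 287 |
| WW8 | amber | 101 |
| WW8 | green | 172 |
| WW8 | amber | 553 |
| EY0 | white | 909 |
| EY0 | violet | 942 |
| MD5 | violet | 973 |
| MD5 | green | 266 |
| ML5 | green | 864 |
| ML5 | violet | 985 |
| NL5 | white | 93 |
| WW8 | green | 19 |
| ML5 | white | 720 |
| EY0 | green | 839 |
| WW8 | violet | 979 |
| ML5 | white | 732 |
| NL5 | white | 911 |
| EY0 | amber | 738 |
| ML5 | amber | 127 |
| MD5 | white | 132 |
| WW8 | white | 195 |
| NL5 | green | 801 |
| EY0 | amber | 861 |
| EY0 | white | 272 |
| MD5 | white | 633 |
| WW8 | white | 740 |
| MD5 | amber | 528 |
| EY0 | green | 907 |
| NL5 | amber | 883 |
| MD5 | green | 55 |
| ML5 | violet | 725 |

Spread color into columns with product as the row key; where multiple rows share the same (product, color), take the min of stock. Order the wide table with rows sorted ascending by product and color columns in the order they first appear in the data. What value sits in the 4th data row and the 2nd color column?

With rows sorted ascending by product, row 4 is product=NL5. color columns in first-appearance order: green, violet, amber, white; column 2 is violet.
Long rows with product=NL5, color=violet: min(189, 287) = 189.

189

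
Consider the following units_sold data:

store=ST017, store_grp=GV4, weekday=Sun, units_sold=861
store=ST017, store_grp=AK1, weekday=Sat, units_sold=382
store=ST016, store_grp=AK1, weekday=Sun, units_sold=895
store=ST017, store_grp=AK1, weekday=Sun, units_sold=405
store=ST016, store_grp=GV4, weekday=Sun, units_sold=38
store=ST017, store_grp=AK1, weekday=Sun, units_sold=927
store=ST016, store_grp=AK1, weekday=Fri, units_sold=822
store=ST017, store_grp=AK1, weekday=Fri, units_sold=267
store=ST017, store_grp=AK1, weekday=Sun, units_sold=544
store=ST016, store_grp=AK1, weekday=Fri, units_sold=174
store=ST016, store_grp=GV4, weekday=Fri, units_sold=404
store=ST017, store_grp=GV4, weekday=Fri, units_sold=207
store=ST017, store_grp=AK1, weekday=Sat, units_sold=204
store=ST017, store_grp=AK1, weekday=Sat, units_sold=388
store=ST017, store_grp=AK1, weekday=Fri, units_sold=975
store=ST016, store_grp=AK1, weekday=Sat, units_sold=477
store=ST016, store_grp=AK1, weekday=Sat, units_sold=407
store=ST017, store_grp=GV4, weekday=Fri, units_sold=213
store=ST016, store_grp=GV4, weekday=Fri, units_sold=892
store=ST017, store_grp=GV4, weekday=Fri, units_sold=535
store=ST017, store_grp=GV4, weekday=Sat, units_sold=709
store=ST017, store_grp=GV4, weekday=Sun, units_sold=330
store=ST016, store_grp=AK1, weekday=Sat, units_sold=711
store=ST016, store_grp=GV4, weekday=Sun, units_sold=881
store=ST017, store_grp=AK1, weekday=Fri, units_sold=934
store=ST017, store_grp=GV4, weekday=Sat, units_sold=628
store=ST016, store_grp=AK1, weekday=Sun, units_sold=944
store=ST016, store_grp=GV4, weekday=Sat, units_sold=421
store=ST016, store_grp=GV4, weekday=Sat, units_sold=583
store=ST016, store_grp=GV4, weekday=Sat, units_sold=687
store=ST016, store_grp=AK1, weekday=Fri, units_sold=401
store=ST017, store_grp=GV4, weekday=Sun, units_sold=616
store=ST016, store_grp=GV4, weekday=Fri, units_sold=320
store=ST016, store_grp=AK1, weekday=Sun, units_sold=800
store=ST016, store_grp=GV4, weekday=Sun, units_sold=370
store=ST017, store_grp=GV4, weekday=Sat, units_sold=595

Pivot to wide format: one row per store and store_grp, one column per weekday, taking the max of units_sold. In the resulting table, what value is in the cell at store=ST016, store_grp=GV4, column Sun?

Rows with store=ST016, store_grp=GV4 and weekday=Sun: units_sold values are 38, 881, 370.
max(38, 881, 370) = 881.

881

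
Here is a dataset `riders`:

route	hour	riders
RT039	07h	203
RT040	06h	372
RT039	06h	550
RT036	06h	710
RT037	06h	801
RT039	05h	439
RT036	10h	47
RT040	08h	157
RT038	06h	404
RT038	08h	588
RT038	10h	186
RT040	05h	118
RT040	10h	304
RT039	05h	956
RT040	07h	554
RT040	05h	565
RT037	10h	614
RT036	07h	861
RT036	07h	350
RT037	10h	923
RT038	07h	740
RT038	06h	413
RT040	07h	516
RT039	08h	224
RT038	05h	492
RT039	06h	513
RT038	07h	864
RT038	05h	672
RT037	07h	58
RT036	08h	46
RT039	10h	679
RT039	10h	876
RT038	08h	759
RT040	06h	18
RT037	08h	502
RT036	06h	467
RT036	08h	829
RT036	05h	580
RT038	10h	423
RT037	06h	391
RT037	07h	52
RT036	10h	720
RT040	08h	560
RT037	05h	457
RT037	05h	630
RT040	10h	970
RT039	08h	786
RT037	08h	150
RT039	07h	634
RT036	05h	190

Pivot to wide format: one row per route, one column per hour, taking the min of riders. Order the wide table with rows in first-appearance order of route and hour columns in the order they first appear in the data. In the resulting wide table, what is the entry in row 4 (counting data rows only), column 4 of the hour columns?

614

With rows in first-appearance order of route, row 4 is route=RT037. hour columns in first-appearance order: 07h, 06h, 05h, 10h, 08h; column 4 is 10h.
Long rows with route=RT037, hour=10h: min(614, 923) = 614.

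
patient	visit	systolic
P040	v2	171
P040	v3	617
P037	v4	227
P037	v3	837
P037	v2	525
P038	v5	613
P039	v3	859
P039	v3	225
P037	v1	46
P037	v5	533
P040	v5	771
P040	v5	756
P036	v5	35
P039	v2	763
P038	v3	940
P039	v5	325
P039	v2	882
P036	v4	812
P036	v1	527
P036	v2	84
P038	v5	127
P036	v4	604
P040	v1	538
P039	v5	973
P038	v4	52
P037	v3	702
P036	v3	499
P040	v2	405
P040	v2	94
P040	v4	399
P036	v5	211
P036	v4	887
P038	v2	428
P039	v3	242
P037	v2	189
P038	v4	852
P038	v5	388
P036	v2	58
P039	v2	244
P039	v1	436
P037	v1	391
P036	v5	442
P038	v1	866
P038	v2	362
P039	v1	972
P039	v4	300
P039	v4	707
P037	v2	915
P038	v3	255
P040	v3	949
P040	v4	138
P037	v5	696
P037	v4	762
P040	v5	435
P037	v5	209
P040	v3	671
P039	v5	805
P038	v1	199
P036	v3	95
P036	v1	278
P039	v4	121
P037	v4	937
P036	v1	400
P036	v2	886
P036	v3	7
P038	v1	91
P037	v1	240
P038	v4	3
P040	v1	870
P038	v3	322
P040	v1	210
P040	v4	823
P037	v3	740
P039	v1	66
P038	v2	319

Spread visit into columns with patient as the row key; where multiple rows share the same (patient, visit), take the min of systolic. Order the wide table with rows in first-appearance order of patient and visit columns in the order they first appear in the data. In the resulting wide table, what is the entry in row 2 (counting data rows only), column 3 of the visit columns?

With rows in first-appearance order of patient, row 2 is patient=P037. visit columns in first-appearance order: v2, v3, v4, v5, v1; column 3 is v4.
Long rows with patient=P037, visit=v4: min(227, 762, 937) = 227.

227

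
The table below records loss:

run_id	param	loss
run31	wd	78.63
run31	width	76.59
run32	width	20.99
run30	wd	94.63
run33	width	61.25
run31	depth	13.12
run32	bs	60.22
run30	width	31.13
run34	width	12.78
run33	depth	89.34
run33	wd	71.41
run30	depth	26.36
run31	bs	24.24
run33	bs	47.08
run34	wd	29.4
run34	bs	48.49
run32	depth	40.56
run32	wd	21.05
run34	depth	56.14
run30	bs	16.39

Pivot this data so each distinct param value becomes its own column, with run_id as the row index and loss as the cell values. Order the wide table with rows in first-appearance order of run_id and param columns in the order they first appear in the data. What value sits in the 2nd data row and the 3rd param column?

With rows in first-appearance order of run_id, row 2 is run_id=run32. param columns in first-appearance order: wd, width, depth, bs; column 3 is depth.
Long rows with run_id=run32, param=depth: loss = 40.56.

40.56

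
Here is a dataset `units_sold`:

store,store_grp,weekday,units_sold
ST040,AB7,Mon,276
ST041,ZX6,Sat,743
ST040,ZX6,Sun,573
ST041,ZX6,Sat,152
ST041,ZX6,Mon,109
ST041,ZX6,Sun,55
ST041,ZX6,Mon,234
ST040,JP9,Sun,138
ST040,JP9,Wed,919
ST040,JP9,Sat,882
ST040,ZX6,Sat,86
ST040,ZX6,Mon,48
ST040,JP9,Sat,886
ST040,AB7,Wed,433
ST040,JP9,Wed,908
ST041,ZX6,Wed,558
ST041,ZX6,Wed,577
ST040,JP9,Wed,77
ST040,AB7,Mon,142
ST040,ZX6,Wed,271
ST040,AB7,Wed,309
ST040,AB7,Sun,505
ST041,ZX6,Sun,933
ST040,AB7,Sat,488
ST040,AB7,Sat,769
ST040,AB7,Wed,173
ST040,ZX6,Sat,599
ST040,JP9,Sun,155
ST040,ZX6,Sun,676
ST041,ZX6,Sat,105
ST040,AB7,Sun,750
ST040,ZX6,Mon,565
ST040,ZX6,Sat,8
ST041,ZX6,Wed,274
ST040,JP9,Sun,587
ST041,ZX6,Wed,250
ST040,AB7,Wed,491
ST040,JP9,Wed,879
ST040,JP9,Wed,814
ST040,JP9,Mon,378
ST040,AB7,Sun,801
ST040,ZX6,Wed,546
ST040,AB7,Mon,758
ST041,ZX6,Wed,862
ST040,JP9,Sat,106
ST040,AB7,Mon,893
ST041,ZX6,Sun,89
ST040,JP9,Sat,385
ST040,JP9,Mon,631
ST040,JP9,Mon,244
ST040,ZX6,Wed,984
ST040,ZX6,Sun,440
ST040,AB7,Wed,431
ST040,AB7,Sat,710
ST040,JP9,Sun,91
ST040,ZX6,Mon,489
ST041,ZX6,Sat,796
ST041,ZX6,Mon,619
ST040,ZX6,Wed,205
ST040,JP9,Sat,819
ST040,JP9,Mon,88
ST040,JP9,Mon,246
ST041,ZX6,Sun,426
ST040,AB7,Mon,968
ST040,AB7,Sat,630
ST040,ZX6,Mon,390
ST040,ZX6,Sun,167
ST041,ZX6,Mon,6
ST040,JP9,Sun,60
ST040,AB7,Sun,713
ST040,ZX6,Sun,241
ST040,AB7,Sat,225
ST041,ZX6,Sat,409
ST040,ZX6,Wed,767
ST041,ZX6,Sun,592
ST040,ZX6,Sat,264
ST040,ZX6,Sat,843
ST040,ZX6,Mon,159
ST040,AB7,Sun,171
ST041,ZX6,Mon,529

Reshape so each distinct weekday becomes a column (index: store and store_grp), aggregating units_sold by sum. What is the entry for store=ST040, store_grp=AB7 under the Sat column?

Rows with store=ST040, store_grp=AB7 and weekday=Sat: units_sold values are 488, 769, 710, 630, 225.
488 + 769 + 710 + 630 + 225 = 2822.

2822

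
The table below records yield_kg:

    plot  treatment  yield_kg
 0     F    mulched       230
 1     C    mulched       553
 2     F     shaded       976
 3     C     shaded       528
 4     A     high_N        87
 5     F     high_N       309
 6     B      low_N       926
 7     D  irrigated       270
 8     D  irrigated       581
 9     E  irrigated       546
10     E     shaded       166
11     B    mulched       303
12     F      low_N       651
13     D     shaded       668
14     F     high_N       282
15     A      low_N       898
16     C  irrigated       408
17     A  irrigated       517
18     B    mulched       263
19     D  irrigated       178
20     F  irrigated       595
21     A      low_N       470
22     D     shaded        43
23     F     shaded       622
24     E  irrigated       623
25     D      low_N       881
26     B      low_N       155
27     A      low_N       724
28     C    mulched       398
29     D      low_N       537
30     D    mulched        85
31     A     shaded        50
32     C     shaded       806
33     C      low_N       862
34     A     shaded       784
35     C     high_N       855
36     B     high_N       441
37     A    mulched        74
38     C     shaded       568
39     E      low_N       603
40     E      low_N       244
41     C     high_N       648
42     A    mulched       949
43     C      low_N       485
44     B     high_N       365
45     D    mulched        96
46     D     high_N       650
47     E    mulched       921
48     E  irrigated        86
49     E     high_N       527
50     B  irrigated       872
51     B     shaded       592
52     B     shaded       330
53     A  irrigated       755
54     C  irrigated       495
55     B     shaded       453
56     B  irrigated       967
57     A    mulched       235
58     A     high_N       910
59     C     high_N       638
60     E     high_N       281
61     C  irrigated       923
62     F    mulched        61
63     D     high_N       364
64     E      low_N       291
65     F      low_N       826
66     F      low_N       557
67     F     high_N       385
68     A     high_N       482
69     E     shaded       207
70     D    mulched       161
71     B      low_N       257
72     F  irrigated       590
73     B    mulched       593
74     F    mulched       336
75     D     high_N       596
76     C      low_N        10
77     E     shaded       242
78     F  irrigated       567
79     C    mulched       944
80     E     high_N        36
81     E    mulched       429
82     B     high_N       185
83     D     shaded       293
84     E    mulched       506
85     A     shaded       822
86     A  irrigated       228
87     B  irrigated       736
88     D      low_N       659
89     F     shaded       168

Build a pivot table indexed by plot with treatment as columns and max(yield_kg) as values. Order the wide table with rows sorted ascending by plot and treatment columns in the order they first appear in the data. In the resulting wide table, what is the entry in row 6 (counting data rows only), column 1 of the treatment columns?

336

With rows sorted ascending by plot, row 6 is plot=F. treatment columns in first-appearance order: mulched, shaded, high_N, low_N, irrigated; column 1 is mulched.
Long rows with plot=F, treatment=mulched: max(230, 61, 336) = 336.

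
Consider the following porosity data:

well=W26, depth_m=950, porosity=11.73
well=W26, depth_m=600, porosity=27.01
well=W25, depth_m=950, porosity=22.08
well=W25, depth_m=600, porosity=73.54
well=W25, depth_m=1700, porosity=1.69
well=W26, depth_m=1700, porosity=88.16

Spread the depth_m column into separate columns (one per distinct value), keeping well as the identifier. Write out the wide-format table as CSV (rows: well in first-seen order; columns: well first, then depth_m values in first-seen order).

Columns: well plus the 3 distinct depth_m values (950, 600, 1700).
For example, row W26 column 950 takes porosity=11.73 from the long row (W26, 950).

well,950,600,1700
W26,11.73,27.01,88.16
W25,22.08,73.54,1.69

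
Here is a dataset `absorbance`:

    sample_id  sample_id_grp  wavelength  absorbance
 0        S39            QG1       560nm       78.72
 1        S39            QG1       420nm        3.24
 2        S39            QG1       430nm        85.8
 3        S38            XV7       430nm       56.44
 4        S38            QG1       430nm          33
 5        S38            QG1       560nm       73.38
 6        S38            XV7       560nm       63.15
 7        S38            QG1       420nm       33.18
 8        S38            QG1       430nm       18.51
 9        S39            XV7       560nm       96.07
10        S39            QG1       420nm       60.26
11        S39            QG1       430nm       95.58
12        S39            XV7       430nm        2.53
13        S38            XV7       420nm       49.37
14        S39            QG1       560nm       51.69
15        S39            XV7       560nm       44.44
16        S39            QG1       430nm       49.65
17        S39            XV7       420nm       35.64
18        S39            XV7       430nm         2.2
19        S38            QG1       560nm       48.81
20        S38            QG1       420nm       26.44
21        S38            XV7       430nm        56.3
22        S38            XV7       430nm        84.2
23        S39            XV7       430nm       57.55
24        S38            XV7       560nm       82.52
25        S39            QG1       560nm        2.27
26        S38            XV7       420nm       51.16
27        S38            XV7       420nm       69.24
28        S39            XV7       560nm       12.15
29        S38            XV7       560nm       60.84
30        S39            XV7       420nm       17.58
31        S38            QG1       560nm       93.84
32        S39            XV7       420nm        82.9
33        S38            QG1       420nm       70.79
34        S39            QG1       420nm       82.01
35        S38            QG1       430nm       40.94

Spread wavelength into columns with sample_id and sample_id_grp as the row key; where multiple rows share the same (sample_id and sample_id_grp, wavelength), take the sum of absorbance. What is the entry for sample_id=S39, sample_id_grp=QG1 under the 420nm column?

145.51

Rows with sample_id=S39, sample_id_grp=QG1 and wavelength=420nm: absorbance values are 3.24, 60.26, 82.01.
3.24 + 60.26 + 82.01 = 145.51.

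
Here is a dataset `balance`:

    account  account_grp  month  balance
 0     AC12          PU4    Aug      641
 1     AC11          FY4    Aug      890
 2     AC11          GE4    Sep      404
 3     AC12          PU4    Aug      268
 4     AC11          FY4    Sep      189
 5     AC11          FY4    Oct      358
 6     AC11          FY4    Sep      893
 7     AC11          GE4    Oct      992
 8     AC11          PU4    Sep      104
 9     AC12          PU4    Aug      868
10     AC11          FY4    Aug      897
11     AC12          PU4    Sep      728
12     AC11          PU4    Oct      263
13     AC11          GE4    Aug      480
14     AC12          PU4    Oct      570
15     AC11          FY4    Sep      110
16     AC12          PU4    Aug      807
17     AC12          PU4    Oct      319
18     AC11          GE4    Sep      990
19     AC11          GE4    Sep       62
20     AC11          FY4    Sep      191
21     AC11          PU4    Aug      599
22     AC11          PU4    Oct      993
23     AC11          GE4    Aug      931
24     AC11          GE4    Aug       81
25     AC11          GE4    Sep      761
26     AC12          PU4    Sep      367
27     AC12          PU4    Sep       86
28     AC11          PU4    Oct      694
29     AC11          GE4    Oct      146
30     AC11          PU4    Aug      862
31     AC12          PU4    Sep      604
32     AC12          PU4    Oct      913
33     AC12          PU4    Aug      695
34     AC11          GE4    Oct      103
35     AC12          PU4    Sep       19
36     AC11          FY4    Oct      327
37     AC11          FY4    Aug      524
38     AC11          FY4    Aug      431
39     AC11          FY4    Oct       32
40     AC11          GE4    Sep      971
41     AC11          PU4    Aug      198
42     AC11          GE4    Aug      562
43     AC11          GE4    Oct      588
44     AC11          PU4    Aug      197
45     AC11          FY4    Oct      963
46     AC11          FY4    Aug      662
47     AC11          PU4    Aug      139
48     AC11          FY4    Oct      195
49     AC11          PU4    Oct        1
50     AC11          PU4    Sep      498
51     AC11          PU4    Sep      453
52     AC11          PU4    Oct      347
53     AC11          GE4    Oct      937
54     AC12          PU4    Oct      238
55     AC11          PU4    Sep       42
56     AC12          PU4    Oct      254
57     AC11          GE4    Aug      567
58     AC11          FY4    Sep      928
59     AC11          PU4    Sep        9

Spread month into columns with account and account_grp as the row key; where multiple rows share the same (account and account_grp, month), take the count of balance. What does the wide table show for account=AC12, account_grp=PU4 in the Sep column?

Rows with account=AC12, account_grp=PU4 and month=Sep: balance values are 728, 367, 86, 604, 19.
5 rows match — count = 5.

5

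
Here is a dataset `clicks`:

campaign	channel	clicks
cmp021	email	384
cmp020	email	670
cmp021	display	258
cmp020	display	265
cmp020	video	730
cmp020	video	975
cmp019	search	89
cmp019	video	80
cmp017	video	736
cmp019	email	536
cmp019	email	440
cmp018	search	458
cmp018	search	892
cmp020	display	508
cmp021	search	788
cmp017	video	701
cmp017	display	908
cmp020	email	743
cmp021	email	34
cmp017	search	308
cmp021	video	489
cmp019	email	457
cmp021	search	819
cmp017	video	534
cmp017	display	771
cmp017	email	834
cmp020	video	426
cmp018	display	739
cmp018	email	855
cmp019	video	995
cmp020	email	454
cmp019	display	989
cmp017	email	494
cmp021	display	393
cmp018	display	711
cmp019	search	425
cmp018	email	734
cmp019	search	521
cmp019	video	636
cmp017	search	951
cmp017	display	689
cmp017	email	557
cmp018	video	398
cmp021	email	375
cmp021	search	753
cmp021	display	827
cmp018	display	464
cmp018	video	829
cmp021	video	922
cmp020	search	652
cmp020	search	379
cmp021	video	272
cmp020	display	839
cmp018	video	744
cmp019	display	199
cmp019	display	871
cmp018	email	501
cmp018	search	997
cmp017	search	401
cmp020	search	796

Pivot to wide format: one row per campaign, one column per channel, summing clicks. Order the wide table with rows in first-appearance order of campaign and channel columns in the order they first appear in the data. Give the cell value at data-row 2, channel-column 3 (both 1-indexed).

With rows in first-appearance order of campaign, row 2 is campaign=cmp020. channel columns in first-appearance order: email, display, video, search; column 3 is video.
Long rows with campaign=cmp020, channel=video: 730 + 975 + 426 = 2131.

2131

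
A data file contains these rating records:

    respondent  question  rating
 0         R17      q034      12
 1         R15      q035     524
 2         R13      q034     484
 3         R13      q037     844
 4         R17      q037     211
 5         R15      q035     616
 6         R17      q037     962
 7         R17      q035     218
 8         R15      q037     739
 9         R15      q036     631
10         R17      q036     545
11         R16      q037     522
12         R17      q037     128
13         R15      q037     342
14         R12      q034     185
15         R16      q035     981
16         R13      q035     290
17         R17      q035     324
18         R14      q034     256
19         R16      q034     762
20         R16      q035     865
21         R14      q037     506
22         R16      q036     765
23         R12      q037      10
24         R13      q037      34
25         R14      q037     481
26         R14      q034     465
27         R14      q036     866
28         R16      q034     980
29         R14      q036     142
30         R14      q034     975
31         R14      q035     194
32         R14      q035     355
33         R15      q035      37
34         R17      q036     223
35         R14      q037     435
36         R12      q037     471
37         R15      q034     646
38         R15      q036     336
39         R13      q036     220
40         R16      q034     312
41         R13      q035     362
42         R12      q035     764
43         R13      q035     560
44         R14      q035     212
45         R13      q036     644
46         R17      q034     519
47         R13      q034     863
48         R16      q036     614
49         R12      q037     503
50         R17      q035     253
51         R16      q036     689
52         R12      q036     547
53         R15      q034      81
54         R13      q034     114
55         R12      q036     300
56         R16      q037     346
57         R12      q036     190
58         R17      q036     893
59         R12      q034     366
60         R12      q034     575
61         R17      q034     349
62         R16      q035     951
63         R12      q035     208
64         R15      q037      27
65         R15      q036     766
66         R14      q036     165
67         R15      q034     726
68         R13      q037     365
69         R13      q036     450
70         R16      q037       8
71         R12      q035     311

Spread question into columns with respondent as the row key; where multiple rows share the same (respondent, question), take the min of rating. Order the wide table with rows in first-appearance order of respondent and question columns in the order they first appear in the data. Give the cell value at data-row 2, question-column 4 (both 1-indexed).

336

With rows in first-appearance order of respondent, row 2 is respondent=R15. question columns in first-appearance order: q034, q035, q037, q036; column 4 is q036.
Long rows with respondent=R15, question=q036: min(631, 336, 766) = 336.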